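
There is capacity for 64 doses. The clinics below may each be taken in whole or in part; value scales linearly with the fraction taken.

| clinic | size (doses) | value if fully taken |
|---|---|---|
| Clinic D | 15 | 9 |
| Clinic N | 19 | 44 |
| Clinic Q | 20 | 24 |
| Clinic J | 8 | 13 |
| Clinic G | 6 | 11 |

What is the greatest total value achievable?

98.6

Sort by value density: Clinic N 44/19≈2.32, Clinic G 11/6≈1.83, Clinic J 13/8≈1.62, Clinic Q 24/20≈1.2, Clinic D 9/15≈0.6.
Clinic N: take in full, 19 doses for value 44 — 45 left.
Take all of Clinic G (6 doses, value 11) — 39 doses left.
All 8 doses of Clinic J fit (value 13) — 31 remain.
Clinic Q: take in full, 20 doses for value 24 — 11 left.
Fill the last 11 doses with part of Clinic D: 11/15 of it earns 6.6.
Total value = 98.6.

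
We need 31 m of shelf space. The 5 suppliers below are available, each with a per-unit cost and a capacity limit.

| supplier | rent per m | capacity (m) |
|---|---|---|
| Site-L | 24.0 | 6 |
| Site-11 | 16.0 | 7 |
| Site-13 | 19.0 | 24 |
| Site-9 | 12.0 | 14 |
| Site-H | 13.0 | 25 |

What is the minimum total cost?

Fill from the cheapest supplier first.
Site-9 (12.0): use full 14 → 17 m to go.
Site-H (13.0): take the remaining 17 → done.
Site-11, Site-13, Site-L: unused.
Cost = 14×12.0 + 17×13.0 = 389.

389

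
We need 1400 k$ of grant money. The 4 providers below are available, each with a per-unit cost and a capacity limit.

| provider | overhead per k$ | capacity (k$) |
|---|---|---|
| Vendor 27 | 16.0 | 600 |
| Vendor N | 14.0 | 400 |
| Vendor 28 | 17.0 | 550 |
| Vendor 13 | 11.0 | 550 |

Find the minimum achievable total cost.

18850

Cheapest first:
Take 550 from Vendor 13 at 11.0 ; need 850 more.
Take 400 from Vendor N at 14.0 ; need 450 more.
Take 450 from Vendor 27 at 16.0 to finish.
Vendor 28: unused.
Cost = 550×11.0 + 400×14.0 + 450×16.0 = 18850.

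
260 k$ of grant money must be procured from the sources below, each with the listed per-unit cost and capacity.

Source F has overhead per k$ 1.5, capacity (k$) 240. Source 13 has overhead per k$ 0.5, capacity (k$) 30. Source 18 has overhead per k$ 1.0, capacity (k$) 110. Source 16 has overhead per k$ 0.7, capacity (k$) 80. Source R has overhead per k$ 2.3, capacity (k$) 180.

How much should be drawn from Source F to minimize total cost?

Use sources in increasing cost order.
Take 30 from Source 13 at 0.5 ; need 230 more.
Take 80 from Source 16 at 0.7 ; need 150 more.
Source 18 (1.0): use full 110 ; 40 k$ to go.
Source F (1.5): take the remaining 40 ; done.
Source R: unused.

40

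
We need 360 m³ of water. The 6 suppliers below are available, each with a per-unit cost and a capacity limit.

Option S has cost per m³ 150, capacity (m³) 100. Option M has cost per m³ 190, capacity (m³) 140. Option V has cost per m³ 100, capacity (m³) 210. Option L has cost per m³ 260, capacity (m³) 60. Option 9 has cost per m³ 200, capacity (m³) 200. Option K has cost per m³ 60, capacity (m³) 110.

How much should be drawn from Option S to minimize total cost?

40

Use suppliers in increasing cost order.
Take 110 from Option K at 60 ; need 250 more.
Option V at 100: take all 210 m³ ; 40 still needed.
Take 40 from Option S at 150 to finish.
Option M, Option 9, Option L: unused.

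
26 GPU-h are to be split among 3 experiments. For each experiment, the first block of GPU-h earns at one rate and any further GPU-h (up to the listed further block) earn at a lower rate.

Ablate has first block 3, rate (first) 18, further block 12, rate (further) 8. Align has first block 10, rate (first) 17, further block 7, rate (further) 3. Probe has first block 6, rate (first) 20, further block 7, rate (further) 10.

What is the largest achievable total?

414

Order all 6 blocks by rate: Probe/T1 20 > Ablate/T1 18 > Align/T1 17 > Probe/T2 10 > Ablate/T2 8 > Align/T2 3.
Probe/T1 (20): +6 ; 20 left.
Ablate T1 at 18: fill all 3 ; 17 left.
Align T1 at 17: fill all 10 ; 7 left.
Fill Probe T2 block (7 at 10) ; 0 left.
Total = 20×6 + 18×3 + 17×10 + 10×7 = 414.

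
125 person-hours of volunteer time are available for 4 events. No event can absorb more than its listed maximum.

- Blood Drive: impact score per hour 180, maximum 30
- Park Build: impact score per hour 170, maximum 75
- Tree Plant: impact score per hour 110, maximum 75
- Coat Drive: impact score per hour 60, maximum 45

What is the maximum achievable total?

Rank by impact score per hour: Blood Drive 180 > Park Build 170 > Tree Plant 110 > Coat Drive 60.
Give Blood Drive 30 to hit its cap of 30 ; 95 left.
Give Park Build 75 to hit its cap of 75 ; 20 left.
Tree Plant: +20 (room for 75) → 20. Pool exhausted.
Total = 180×30 + 170×75 + 110×20 = 20350.

20350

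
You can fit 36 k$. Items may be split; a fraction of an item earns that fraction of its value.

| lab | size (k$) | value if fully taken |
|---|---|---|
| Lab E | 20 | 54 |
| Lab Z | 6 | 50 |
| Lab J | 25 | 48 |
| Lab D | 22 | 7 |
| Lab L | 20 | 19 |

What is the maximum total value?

123.2

Best value per unit of size first: Lab Z 50/6≈8.33, Lab E 54/20≈2.7, Lab J 48/25≈1.92, Lab L 19/20≈0.95, Lab D 7/22≈0.318.
All 6 k$ of Lab Z fit (value 50) — 30 remain.
Lab E: take in full, 20 k$ for value 54 — 10 left.
10 k$ left: a 10/25 share of Lab J gives 48×10/25 = 19.2.
Total value = 123.2.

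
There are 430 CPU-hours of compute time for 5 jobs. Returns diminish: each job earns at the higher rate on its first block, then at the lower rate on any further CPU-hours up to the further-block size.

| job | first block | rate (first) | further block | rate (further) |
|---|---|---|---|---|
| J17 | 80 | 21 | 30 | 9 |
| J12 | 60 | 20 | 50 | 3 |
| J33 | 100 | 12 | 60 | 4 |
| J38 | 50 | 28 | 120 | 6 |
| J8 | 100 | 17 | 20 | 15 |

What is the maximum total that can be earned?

7660

Order all 10 blocks by rate: J38/T1 28 > J17/T1 21 > J12/T1 20 > J8/T1 17 > J8/T2 15 > J33/T1 12 > J17/T2 9 > J38/T2 6 > J33/T2 4 > J12/T2 3.
Fill J38 T1 block (50 at 28) → 380 left.
Fill J17 T1 block (80 at 21) → 300 left.
J12 T1 at 20: fill all 60 → 240 left.
Fill J8 T1 block (100 at 17) → 140 left.
J8/T2 (15): +20 → 120 left.
Fill J33 T1 block (100 at 12) → 20 left.
J17 T2 at 9: only 20 left, fill 20.
Total = 28×50 + 21×80 + 20×60 + 17×100 + 15×20 + 12×100 + 9×20 = 7660.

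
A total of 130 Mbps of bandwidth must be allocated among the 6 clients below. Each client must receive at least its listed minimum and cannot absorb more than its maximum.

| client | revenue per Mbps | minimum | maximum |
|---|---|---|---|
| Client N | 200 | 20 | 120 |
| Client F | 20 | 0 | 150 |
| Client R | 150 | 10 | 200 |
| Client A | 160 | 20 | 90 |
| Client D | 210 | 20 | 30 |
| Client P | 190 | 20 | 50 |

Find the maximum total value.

24800

Meeting every minimum uses 20+0+10+20+20+20 = 90 Mbps, leaving 40.
Rank by revenue per Mbps: Client D 210 > Client N 200 > Client P 190 > Client A 160 > Client R 150 > Client F 20.
Give Client D 10 more to hit its cap of 30 ; 30 left.
Only 30 left; Client N takes them to reach 50.
Total = 200×50 + 150×10 + 160×20 + 210×30 + 190×20 = 24800.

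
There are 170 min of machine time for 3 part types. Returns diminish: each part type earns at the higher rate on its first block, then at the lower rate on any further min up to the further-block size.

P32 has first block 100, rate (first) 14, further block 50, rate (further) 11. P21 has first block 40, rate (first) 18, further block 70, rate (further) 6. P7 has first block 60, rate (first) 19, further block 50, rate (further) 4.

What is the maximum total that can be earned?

2840

Treat each block as its own option and order by rate: P7/first 19 > P21/first 18 > P32/first 14 > P32/second 11 > P21/second 6 > P7/second 4.
P7 first at 19: fill all 60 → 110 left.
Fill P21 first block (40 at 18) → 70 left.
70 remain; put them into P32 first at 14.
Total = 19×60 + 18×40 + 14×70 = 2840.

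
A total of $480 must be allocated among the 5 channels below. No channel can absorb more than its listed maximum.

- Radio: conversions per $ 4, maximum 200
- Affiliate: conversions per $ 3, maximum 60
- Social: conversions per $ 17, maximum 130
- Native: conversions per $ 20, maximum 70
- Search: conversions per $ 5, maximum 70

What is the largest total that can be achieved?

Rank by conversions per $: Native 20 > Social 17 > Search 5 > Radio 4 > Affiliate 3.
Give Native 70 to hit its cap of 70 — 410 left.
Give Social 130 to hit its cap of 130 — 280 left.
Give Search 70 to hit its cap of 70 — 210 left.
Radio takes 200 to reach its cap of 200 — 10 left.
Only 10 left; Affiliate takes them to reach 10.
Total = 4×200 + 3×10 + 17×130 + 20×70 + 5×70 = 4790.

4790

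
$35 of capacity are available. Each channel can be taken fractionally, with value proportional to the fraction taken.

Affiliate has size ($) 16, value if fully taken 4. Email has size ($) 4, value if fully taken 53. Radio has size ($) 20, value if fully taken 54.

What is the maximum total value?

Rank by value-to-size ratio: Email 53/4≈13.2, Radio 54/20≈2.7, Affiliate 4/16≈0.25.
All 4 $ of Email fit (value 53) ; 31 remain.
Radio: take in full, 20 $ for value 54 ; 11 left.
11 $ left: a 11/16 share of Affiliate gives 4×11/16 = 2.75.
Total value = 109.75.

109.75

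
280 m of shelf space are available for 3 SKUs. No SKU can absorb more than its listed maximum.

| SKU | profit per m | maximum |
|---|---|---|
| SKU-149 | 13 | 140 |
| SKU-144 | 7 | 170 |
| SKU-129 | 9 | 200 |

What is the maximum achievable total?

3080

Highest profit per m first: SKU-149 13 > SKU-129 9 > SKU-144 7.
Give SKU-149 140 to hit its cap of 140 — 140 left.
SKU-129: +140 (room for 200) → 140. Pool exhausted.
Total = 13×140 + 9×140 = 3080.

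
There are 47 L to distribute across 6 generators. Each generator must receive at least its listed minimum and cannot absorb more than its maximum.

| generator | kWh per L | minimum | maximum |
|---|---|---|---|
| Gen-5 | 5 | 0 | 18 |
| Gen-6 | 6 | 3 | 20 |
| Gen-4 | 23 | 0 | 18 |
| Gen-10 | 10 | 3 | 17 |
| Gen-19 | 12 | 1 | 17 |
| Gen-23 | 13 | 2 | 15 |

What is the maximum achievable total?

753

Meeting every minimum uses 0+3+0+3+1+2 = 9 L, leaving 38.
Rank by kWh per L: Gen-4 23 > Gen-23 13 > Gen-19 12 > Gen-10 10 > Gen-6 6 > Gen-5 5.
Gen-4 takes 18 more to reach its cap of 18 ; 20 left.
Gen-23: +13 to 15 (cap) ; 7 left.
Only 7 left; Gen-19 takes them to reach 8.
Total = 6×3 + 23×18 + 10×3 + 12×8 + 13×15 = 753.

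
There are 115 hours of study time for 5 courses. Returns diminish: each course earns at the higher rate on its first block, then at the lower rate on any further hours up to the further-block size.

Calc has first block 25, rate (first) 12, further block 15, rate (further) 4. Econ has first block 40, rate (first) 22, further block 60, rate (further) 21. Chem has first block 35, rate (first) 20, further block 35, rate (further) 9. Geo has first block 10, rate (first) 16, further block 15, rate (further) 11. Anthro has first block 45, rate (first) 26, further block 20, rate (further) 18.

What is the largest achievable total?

2680

Treat each block as its own option and order by rate: Anthro/tier1 26 > Econ/tier1 22 > Econ/tier2 21 > Chem/tier1 20 > Anthro/tier2 18 > Geo/tier1 16 > Calc/tier1 12 > Geo/tier2 11 > Chem/tier2 9 > Calc/tier2 4.
Anthro/tier1 (26): +45 ; 70 left.
Econ/tier1 (22): +40 ; 30 left.
Econ tier2 at 21: only 30 left, fill 30.
Total = 26×45 + 22×40 + 21×30 = 2680.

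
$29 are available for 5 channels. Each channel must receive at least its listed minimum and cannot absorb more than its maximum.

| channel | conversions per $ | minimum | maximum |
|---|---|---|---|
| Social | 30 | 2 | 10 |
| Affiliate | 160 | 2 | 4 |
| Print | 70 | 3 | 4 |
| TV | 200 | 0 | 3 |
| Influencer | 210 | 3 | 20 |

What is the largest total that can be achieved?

Meeting every minimum uses 2+2+3+0+3 = 10 $, leaving 19.
Rank by conversions per $: Influencer 210 > TV 200 > Affiliate 160 > Print 70 > Social 30.
Influencer takes 17 more to reach its cap of 20 ; 2 left.
TV has room for 3 more but only 2 remain, so it gets 2.
Total = 30×2 + 160×2 + 70×3 + 200×2 + 210×20 = 5190.

5190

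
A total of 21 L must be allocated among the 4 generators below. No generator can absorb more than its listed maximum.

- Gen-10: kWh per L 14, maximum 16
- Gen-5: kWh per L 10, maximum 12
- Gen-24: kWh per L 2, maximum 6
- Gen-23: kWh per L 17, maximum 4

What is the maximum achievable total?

Rank by kWh per L: Gen-23 17 > Gen-10 14 > Gen-5 10 > Gen-24 2.
Gen-23: +4 to 4 (cap) ; 17 left.
Gen-10 takes 16 to reach its cap of 16 ; 1 left.
Gen-5 has room for 12 but only 1 remain, so it gets 1.
Total = 14×16 + 10×1 + 17×4 = 302.

302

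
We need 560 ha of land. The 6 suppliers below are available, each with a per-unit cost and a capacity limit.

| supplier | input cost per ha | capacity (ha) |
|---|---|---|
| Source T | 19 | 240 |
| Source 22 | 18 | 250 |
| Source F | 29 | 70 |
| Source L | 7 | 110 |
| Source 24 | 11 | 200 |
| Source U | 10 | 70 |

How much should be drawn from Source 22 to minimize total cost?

Cheapest first:
Source L (7): use full 110 — 450 ha to go.
Source U at 10: take all 70 ha — 380 still needed.
Source 24 (11): use full 200 — 180 ha to go.
Source 22 at 18: take 180 of its 250 — requirement met.
Source T, Source F: unused.

180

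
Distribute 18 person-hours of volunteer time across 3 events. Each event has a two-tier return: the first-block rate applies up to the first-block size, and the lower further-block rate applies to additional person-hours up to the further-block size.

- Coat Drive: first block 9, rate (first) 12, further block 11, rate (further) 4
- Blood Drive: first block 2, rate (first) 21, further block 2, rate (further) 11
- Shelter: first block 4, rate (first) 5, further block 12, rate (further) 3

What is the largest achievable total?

196

Rank every tier by rate: Blood Drive/first 21 > Coat Drive/first 12 > Blood Drive/second 11 > Shelter/first 5 > Coat Drive/second 4 > Shelter/second 3.
Blood Drive/first (21): +2 → 16 left.
Fill Coat Drive first block (9 at 12) → 7 left.
Blood Drive/second (11): +2 → 5 left.
Shelter first at 5: fill all 4 → 1 left.
1 remain; put them into Coat Drive second at 4.
Total = 21×2 + 12×9 + 11×2 + 5×4 + 4×1 = 196.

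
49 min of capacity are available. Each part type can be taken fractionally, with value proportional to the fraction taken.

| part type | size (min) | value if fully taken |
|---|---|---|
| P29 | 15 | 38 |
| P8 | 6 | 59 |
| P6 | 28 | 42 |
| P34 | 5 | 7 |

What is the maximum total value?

Sort by value density: P8 59/6≈9.83, P29 38/15≈2.53, P6 42/28≈1.5, P34 7/5≈1.4.
P8: take in full, 6 min for value 59 ; 43 left.
Take all of P29 (15 min, value 38) ; 28 min left.
Take all of P6 (28 min, value 42) ; 0 min left.
Total value = 139.

139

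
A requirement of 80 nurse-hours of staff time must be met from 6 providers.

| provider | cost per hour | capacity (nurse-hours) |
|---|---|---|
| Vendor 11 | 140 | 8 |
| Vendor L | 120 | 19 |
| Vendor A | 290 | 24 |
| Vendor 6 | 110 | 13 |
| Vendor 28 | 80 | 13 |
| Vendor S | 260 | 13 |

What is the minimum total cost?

Use providers in increasing cost order.
Vendor 28 at 80: take all 13 nurse-hours — 67 still needed.
Vendor 6 at 110: take all 13 nurse-hours — 54 still needed.
Vendor L (120): use full 19 — 35 nurse-hours to go.
Vendor 11 (140): use full 8 — 27 nurse-hours to go.
Vendor S (260): use full 13 — 14 nurse-hours to go.
Vendor A at 290: take 14 of its 24 — requirement met.
Cost = 13×80 + 13×110 + 19×120 + 8×140 + 13×260 + 14×290 = 13310.

13310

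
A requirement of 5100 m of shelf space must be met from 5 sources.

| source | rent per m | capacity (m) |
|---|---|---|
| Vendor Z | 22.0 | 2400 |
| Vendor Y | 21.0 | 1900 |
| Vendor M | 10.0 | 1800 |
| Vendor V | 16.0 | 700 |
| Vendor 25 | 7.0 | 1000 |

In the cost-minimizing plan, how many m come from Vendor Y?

1600

Cheapest first:
Vendor 25 at 7.0: take all 1000 m — 4100 still needed.
Take 1800 from Vendor M at 10.0 — need 2300 more.
Take 700 from Vendor V at 16.0 — need 1600 more.
Vendor Y at 21.0: take 1600 of its 1900 — requirement met.
Vendor Z: unused.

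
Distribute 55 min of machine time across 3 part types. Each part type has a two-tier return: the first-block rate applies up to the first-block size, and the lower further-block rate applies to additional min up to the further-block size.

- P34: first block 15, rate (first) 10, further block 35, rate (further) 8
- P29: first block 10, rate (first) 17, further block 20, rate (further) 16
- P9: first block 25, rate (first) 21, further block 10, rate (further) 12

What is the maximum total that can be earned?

Order all 6 blocks by rate: P9/T1 21 > P29/T1 17 > P29/T2 16 > P9/T2 12 > P34/T1 10 > P34/T2 8.
P9/T1 (21): +25 — 30 left.
P29 T1 at 17: fill all 10 — 20 left.
P29/T2 (16): +20 — 0 left.
Total = 21×25 + 17×10 + 16×20 = 1015.

1015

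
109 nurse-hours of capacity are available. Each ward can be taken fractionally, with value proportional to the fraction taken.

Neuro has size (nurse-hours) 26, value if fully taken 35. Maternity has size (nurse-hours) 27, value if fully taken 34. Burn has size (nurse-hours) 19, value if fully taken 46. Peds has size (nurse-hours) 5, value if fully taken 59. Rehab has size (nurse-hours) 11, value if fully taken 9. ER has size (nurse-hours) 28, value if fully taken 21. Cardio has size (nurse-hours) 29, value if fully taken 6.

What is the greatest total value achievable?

198.75

Best value per unit of size first: Peds 59/5≈11.8, Burn 46/19≈2.42, Neuro 35/26≈1.35, Maternity 34/27≈1.26, Rehab 9/11≈0.818, ER 21/28≈0.75, Cardio 6/29≈0.207.
Peds: take in full, 5 nurse-hours for value 59 → 104 left.
Burn: take in full, 19 nurse-hours for value 46 → 85 left.
Take all of Neuro (26 nurse-hours, value 35) → 59 nurse-hours left.
Maternity: take in full, 27 nurse-hours for value 34 → 32 left.
Take all of Rehab (11 nurse-hours, value 9) → 21 nurse-hours left.
21 nurse-hours left: a 21/28 share of ER gives 21×21/28 = 15.75.
Total value = 198.75.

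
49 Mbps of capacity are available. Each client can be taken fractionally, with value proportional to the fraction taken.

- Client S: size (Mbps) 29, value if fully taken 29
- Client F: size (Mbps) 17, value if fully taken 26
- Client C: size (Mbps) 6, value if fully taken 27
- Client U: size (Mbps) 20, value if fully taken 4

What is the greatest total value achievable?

79

Best value per unit of size first: Client C 27/6≈4.5, Client F 26/17≈1.53, Client S 29/29≈1, Client U 4/20≈0.2.
Client C: take in full, 6 Mbps for value 27 — 43 left.
Take all of Client F (17 Mbps, value 26) — 26 Mbps left.
Only 26 Mbps remain; take 26/29 of Client S for value 29×26/29 = 26.
Total value = 79.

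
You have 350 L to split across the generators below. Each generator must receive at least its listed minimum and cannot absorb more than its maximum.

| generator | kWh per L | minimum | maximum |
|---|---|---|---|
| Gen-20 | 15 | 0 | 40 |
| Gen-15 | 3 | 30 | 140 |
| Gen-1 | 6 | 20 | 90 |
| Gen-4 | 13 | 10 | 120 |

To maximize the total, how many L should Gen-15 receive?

100

Meeting every minimum uses 0+30+20+10 = 60 L, leaving 290.
Order the generators by kWh per L: Gen-20 15 > Gen-4 13 > Gen-1 6 > Gen-15 3.
Gen-20 takes 40 more to reach its cap of 40 → 250 left.
Give Gen-4 110 more to hit its cap of 120 → 140 left.
Gen-1: +70 to 90 (cap) → 70 left.
Gen-15 has room for 110 more but only 70 remain, so it gets 100.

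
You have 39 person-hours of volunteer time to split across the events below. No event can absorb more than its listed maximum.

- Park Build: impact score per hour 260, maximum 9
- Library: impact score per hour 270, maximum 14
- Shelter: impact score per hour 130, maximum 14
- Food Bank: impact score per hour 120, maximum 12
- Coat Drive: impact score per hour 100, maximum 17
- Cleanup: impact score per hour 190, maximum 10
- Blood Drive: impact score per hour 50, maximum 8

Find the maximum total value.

8800

Rank by impact score per hour: Library 270 > Park Build 260 > Cleanup 190 > Shelter 130 > Food Bank 120 > Coat Drive 100 > Blood Drive 50.
Give Library 14 to hit its cap of 14 — 25 left.
Park Build: +9 to 9 (cap) — 16 left.
Cleanup takes 10 to reach its cap of 10 — 6 left.
Shelter has room for 14 but only 6 remain, so it gets 6.
Total = 260×9 + 270×14 + 130×6 + 190×10 = 8800.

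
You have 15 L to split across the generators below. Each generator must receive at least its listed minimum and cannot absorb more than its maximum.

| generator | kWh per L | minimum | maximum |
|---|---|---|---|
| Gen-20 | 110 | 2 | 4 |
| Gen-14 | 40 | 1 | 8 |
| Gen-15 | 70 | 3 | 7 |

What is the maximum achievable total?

Meeting every minimum uses 2+1+3 = 6 L, leaving 9.
Rank by kWh per L: Gen-20 110 > Gen-15 70 > Gen-14 40.
Gen-20 takes 2 more to reach its cap of 4 → 7 left.
Gen-15 takes 4 more to reach its cap of 7 → 3 left.
Gen-14: +3 (room for 7) → 4. Pool exhausted.
Total = 110×4 + 40×4 + 70×7 = 1090.

1090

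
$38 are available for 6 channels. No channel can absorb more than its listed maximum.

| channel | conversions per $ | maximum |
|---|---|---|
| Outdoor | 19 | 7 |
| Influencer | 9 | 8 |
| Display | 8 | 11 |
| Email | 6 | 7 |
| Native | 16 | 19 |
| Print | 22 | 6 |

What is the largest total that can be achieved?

Rank by conversions per $: Print 22 > Outdoor 19 > Native 16 > Influencer 9 > Display 8 > Email 6.
Print: +6 to 6 (cap) — 32 left.
Give Outdoor 7 to hit its cap of 7 — 25 left.
Native takes 19 to reach its cap of 19 — 6 left.
Influencer: +6 (room for 8) → 6. Pool exhausted.
Total = 19×7 + 9×6 + 16×19 + 22×6 = 623.

623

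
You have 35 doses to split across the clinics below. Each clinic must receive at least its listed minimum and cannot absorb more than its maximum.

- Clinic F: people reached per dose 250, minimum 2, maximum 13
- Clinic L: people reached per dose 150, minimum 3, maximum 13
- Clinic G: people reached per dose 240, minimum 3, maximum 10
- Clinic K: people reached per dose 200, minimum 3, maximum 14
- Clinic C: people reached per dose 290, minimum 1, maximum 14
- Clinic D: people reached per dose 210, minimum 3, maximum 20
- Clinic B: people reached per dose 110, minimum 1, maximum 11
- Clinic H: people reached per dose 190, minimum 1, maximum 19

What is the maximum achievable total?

Meeting every minimum uses 2+3+3+3+1+3+1+1 = 17 doses, leaving 18.
Highest people reached per dose first: Clinic C 290 > Clinic F 250 > Clinic G 240 > Clinic D 210 > Clinic K 200 > Clinic H 190 > Clinic L 150 > Clinic B 110.
Clinic C takes 13 more to reach its cap of 14 — 5 left.
Clinic F: +5 (room for 11) → 7. Pool exhausted.
Total = 250×7 + 150×3 + 240×3 + 200×3 + 290×14 + 210×3 + 110×1 + 190×1 = 8510.

8510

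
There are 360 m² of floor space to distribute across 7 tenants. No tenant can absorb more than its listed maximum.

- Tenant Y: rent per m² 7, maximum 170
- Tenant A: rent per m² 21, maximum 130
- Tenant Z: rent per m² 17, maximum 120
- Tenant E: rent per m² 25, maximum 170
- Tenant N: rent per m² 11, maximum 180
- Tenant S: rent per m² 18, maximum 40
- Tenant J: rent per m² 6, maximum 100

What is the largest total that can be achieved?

Order the tenants by rent per m²: Tenant E 25 > Tenant A 21 > Tenant S 18 > Tenant Z 17 > Tenant N 11 > Tenant Y 7 > Tenant J 6.
Tenant E takes 170 to reach its cap of 170 ; 190 left.
Tenant A: +130 to 130 (cap) ; 60 left.
Tenant S: +40 to 40 (cap) ; 20 left.
Only 20 left; Tenant Z takes them to reach 20.
Total = 21×130 + 17×20 + 25×170 + 18×40 = 8040.

8040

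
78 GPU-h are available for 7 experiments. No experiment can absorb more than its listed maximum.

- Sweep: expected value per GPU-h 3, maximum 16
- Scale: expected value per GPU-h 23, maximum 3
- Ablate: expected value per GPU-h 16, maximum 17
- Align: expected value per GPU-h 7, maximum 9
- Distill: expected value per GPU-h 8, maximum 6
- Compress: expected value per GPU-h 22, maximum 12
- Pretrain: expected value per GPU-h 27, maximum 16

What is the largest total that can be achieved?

Rank by expected value per GPU-h: Pretrain 27 > Scale 23 > Compress 22 > Ablate 16 > Distill 8 > Align 7 > Sweep 3.
Pretrain takes 16 to reach its cap of 16 — 62 left.
Scale takes 3 to reach its cap of 3 — 59 left.
Compress takes 12 to reach its cap of 12 — 47 left.
Give Ablate 17 to hit its cap of 17 — 30 left.
Distill takes 6 to reach its cap of 6 — 24 left.
Align: +9 to 9 (cap) — 15 left.
Sweep has room for 16 but only 15 remain, so it gets 15.
Total = 3×15 + 23×3 + 16×17 + 7×9 + 8×6 + 22×12 + 27×16 = 1193.

1193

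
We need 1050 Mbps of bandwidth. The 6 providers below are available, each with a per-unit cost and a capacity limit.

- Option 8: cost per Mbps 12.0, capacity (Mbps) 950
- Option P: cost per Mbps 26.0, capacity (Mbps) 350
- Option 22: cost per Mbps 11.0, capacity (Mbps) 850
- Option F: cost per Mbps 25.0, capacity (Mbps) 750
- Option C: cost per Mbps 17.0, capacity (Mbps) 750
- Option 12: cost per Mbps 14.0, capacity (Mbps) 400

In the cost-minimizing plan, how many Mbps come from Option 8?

200

Use providers in increasing cost order.
Take 850 from Option 22 at 11.0 ; need 200 more.
Option 8 at 12.0: take 200 of its 950 ; requirement met.
Option 12, Option C, Option F, Option P: unused.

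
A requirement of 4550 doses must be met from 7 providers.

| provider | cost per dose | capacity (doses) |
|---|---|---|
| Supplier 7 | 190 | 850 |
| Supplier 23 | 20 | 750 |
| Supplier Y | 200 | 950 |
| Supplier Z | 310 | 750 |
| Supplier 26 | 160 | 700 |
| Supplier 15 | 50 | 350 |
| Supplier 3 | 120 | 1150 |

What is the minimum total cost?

Fill from the cheapest provider first.
Supplier 23 at 20: take all 750 doses — 3800 still needed.
Take 350 from Supplier 15 at 50 — need 3450 more.
Take 1150 from Supplier 3 at 120 — need 2300 more.
Take 700 from Supplier 26 at 160 — need 1600 more.
Supplier 7 at 190: take all 850 doses — 750 still needed.
Supplier Y (200): take the remaining 750 — done.
Supplier Z: unused.
Cost = 750×20 + 350×50 + 1150×120 + 700×160 + 850×190 + 750×200 = 594000.

594000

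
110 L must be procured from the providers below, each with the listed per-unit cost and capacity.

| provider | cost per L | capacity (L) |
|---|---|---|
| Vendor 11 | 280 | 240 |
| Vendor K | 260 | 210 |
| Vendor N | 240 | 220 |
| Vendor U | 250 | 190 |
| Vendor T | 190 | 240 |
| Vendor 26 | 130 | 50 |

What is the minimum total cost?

17900

Use providers in increasing cost order.
Vendor 26 (130): use full 50 → 60 L to go.
Take 60 from Vendor T at 190 to finish.
Vendor N, Vendor U, Vendor K, Vendor 11: unused.
Cost = 50×130 + 60×190 = 17900.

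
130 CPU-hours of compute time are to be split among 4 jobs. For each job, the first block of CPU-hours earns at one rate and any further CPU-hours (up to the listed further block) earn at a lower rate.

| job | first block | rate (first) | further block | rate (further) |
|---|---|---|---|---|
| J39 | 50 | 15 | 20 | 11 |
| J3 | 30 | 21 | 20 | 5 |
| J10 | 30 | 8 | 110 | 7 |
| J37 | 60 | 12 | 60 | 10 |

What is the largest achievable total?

Order all 8 blocks by rate: J3/tier1 21 > J39/tier1 15 > J37/tier1 12 > J39/tier2 11 > J37/tier2 10 > J10/tier1 8 > J10/tier2 7 > J3/tier2 5.
J3/tier1 (21): +30 — 100 left.
J39 tier1 at 15: fill all 50 — 50 left.
J37/tier1: +50 of 60 at 12; pool empty.
Total = 21×30 + 15×50 + 12×50 = 1980.

1980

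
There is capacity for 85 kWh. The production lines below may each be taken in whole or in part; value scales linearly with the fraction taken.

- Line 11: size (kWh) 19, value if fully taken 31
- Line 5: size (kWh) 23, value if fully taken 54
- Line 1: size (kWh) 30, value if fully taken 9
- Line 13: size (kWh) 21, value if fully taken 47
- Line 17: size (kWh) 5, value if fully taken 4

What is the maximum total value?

141.1

Sort by value density: Line 5 54/23≈2.35, Line 13 47/21≈2.24, Line 11 31/19≈1.63, Line 17 4/5≈0.8, Line 1 9/30≈0.3.
All 23 kWh of Line 5 fit (value 54) — 62 remain.
Line 13: take in full, 21 kWh for value 47 — 41 left.
All 19 kWh of Line 11 fit (value 31) — 22 remain.
All 5 kWh of Line 17 fit (value 4) — 17 remain.
17 kWh left: a 17/30 share of Line 1 gives 9×17/30 = 5.1.
Total value = 141.1.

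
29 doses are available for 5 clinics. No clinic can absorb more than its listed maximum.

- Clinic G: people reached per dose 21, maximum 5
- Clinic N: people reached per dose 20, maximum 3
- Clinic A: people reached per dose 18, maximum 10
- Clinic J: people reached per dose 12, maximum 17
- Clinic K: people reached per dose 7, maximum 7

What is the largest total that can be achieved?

Rank by people reached per dose: Clinic G 21 > Clinic N 20 > Clinic A 18 > Clinic J 12 > Clinic K 7.
Give Clinic G 5 to hit its cap of 5 — 24 left.
Clinic N takes 3 to reach its cap of 3 — 21 left.
Clinic A: +10 to 10 (cap) — 11 left.
Clinic J: +11 (room for 17) → 11. Pool exhausted.
Total = 21×5 + 20×3 + 18×10 + 12×11 = 477.

477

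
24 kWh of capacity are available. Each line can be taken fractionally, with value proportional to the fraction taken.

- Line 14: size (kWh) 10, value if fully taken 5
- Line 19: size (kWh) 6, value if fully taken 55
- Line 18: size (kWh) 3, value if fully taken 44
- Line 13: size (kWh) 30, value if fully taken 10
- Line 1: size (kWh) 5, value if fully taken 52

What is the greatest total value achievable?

Best value per unit of size first: Line 18 44/3≈14.7, Line 1 52/5≈10.4, Line 19 55/6≈9.17, Line 14 5/10≈0.5, Line 13 10/30≈0.333.
Take all of Line 18 (3 kWh, value 44) — 21 kWh left.
Take all of Line 1 (5 kWh, value 52) — 16 kWh left.
Take all of Line 19 (6 kWh, value 55) — 10 kWh left.
Line 14: take in full, 10 kWh for value 5 — 0 left.
Total value = 156.

156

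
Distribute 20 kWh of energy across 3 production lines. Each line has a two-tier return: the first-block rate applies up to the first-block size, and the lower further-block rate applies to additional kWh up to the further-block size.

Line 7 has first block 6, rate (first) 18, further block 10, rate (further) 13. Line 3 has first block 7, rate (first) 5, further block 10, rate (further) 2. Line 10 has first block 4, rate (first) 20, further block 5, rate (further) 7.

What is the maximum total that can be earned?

Rank every tier by rate: Line 10/T1 20 > Line 7/T1 18 > Line 7/T2 13 > Line 10/T2 7 > Line 3/T1 5 > Line 3/T2 2.
Line 10 T1 at 20: fill all 4 — 16 left.
Fill Line 7 T1 block (6 at 18) — 10 left.
Fill Line 7 T2 block (10 at 13) — 0 left.
Total = 20×4 + 18×6 + 13×10 = 318.

318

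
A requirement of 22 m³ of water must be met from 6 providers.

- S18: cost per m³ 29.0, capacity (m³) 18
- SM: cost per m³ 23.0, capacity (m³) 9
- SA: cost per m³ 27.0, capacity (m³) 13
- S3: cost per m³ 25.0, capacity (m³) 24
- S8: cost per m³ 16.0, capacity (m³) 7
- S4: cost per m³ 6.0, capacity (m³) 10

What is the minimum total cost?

287

Fill from the cheapest provider first.
S4 at 6.0: take all 10 m³ → 12 still needed.
Take 7 from S8 at 16.0 → need 5 more.
SM at 23.0: take 5 of its 9 → requirement met.
S3, SA, S18: unused.
Cost = 10×6.0 + 7×16.0 + 5×23.0 = 287.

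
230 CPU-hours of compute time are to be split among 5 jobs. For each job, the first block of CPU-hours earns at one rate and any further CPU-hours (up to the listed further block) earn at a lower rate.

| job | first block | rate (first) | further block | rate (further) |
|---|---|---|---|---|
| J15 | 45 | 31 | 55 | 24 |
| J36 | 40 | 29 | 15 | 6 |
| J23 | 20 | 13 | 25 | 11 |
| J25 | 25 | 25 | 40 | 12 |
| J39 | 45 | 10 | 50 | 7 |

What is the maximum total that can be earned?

5295

Rank every tier by rate: J15/first 31 > J36/first 29 > J25/first 25 > J15/second 24 > J23/first 13 > J25/second 12 > J23/second 11 > J39/first 10 > J39/second 7 > J36/second 6.
J15/first (31): +45 ; 185 left.
Fill J36 first block (40 at 29) ; 145 left.
J25/first (25): +25 ; 120 left.
J15/second (24): +55 ; 65 left.
J23/first (13): +20 ; 45 left.
J25/second (12): +40 ; 5 left.
5 remain; put them into J23 second at 11.
Total = 31×45 + 29×40 + 25×25 + 24×55 + 13×20 + 12×40 + 11×5 = 5295.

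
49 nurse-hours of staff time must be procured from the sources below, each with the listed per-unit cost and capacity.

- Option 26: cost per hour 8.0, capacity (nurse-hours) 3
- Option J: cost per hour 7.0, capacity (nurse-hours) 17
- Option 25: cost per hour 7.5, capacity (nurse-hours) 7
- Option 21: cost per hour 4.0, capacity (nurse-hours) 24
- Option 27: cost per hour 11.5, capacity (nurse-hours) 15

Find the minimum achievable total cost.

Cheapest first:
Take 24 from Option 21 at 4.0 — need 25 more.
Option J (7.0): use full 17 — 8 nurse-hours to go.
Option 25 at 7.5: take all 7 nurse-hours — 1 still needed.
Take 1 from Option 26 at 8.0 to finish.
Option 27: unused.
Cost = 24×4.0 + 17×7.0 + 7×7.5 + 1×8.0 = 275.5.

275.5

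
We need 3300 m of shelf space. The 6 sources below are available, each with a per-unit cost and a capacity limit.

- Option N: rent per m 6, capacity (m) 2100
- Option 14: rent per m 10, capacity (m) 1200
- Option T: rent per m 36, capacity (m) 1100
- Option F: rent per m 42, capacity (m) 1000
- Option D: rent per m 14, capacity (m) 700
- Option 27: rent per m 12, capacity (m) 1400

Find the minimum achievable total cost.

Fill from the cheapest source first.
Take 2100 from Option N at 6 — need 1200 more.
Take 1200 from Option 14 at 10 — need 0 more.
Option 27, Option D, Option T, Option F: unused.
Cost = 2100×6 + 1200×10 = 24600.

24600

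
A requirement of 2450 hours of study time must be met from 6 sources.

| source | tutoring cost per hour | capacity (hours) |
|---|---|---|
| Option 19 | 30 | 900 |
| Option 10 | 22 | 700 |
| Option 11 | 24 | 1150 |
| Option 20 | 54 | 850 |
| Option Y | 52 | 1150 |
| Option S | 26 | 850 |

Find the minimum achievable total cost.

58600

Fill from the cheapest source first.
Option 10 (22): use full 700 → 1750 hours to go.
Option 11 (24): use full 1150 → 600 hours to go.
Option S at 26: take 600 of its 850 → requirement met.
Option 19, Option Y, Option 20: unused.
Cost = 700×22 + 1150×24 + 600×26 = 58600.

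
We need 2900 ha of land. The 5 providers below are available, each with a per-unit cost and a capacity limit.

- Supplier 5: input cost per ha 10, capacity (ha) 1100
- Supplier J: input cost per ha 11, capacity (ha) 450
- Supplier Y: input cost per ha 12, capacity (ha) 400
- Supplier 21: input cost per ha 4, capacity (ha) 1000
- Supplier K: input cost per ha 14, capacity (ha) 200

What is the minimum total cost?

Fill from the cheapest provider first.
Supplier 21 (4): use full 1000 ; 1900 ha to go.
Take 1100 from Supplier 5 at 10 ; need 800 more.
Take 450 from Supplier J at 11 ; need 350 more.
Supplier Y (12): take the remaining 350 ; done.
Supplier K: unused.
Cost = 1000×4 + 1100×10 + 450×11 + 350×12 = 24150.

24150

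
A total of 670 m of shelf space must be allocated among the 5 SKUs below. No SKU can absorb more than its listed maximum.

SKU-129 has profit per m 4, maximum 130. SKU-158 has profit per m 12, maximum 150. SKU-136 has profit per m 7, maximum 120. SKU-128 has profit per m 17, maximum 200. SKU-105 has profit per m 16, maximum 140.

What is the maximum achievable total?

Order the SKUs by profit per m: SKU-128 17 > SKU-105 16 > SKU-158 12 > SKU-136 7 > SKU-129 4.
SKU-128: +200 to 200 (cap) ; 470 left.
SKU-105 takes 140 to reach its cap of 140 ; 330 left.
SKU-158 takes 150 to reach its cap of 150 ; 180 left.
SKU-136 takes 120 to reach its cap of 120 ; 60 left.
SKU-129 has room for 130 but only 60 remain, so it gets 60.
Total = 4×60 + 12×150 + 7×120 + 17×200 + 16×140 = 8520.

8520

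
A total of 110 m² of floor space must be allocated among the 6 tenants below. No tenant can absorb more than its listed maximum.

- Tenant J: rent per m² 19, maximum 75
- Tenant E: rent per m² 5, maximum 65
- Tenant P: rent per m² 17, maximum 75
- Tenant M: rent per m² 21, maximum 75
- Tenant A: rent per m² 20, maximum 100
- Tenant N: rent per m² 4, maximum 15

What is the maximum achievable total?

Rank by rent per m²: Tenant M 21 > Tenant A 20 > Tenant J 19 > Tenant P 17 > Tenant E 5 > Tenant N 4.
Tenant M: +75 to 75 (cap) → 35 left.
Only 35 left; Tenant A takes them to reach 35.
Total = 21×75 + 20×35 = 2275.

2275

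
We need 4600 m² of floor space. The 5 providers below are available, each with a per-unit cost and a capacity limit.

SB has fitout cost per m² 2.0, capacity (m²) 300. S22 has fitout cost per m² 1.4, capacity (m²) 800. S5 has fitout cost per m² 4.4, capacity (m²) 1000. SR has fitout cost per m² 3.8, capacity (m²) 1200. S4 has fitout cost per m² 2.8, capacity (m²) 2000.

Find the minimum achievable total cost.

Cheapest first:
Take 800 from S22 at 1.4 → need 3800 more.
SB at 2.0: take all 300 m² → 3500 still needed.
S4 at 2.8: take all 2000 m² → 1500 still needed.
SR at 3.8: take all 1200 m² → 300 still needed.
Take 300 from S5 at 4.4 to finish.
Cost = 800×1.4 + 300×2.0 + 2000×2.8 + 1200×3.8 + 300×4.4 = 13200.

13200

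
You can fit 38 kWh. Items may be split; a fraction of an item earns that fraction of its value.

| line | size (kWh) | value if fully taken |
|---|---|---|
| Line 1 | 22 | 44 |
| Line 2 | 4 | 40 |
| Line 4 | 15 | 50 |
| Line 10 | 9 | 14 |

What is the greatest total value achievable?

128

Best value per unit of size first: Line 2 40/4≈10, Line 4 50/15≈3.33, Line 1 44/22≈2, Line 10 14/9≈1.56.
All 4 kWh of Line 2 fit (value 40) — 34 remain.
Line 4: take in full, 15 kWh for value 50 — 19 left.
Fill the last 19 kWh with part of Line 1: 19/22 of it earns 38.
Total value = 128.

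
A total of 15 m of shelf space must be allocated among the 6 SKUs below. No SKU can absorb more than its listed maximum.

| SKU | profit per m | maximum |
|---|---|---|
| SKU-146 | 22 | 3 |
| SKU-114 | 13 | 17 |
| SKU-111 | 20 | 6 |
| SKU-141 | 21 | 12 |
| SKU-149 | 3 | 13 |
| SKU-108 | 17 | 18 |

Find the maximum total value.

318

Rank by profit per m: SKU-146 22 > SKU-141 21 > SKU-111 20 > SKU-108 17 > SKU-114 13 > SKU-149 3.
Give SKU-146 3 to hit its cap of 3 ; 12 left.
SKU-141 takes 12 to reach its cap of 12 ; 0 left.
Total = 22×3 + 21×12 = 318.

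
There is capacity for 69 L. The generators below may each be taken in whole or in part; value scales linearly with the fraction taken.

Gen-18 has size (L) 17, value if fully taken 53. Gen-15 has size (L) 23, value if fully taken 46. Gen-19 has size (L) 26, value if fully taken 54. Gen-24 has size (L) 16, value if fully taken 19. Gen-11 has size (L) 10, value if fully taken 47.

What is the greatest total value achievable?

Sort by value density: Gen-11 47/10≈4.7, Gen-18 53/17≈3.12, Gen-19 54/26≈2.08, Gen-15 46/23≈2, Gen-24 19/16≈1.19.
Take all of Gen-11 (10 L, value 47) → 59 L left.
Take all of Gen-18 (17 L, value 53) → 42 L left.
All 26 L of Gen-19 fit (value 54) → 16 remain.
16 L left: a 16/23 share of Gen-15 gives 46×16/23 = 32.
Total value = 186.

186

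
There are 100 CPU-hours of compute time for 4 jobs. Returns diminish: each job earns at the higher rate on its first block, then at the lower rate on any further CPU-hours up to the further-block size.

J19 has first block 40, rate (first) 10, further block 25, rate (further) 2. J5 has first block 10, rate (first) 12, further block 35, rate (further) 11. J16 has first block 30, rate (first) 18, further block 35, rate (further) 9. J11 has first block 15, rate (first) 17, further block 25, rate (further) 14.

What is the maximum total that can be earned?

Treat each block as its own option and order by rate: J16/T1 18 > J11/T1 17 > J11/T2 14 > J5/T1 12 > J5/T2 11 > J19/T1 10 > J16/T2 9 > J19/T2 2.
Fill J16 T1 block (30 at 18) ; 70 left.
J11/T1 (17): +15 ; 55 left.
J11 T2 at 14: fill all 25 ; 30 left.
J5 T1 at 12: fill all 10 ; 20 left.
J5/T2: +20 of 35 at 11; pool empty.
Total = 18×30 + 17×15 + 14×25 + 12×10 + 11×20 = 1485.

1485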